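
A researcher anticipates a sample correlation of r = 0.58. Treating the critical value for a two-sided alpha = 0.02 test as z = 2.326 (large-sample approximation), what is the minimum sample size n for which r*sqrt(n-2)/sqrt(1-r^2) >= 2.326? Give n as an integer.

Need r·√(n−2)/√(1−r²) ≥ 2.326
√(n−2) ≥ 2.326·√(1−0.3364) / 0.58 = 2.326·0.814616 / 0.58 = 3.2669
n−2 ≥ 10.6726  ⇒  n ≥ 12.6726
Smallest integer n = 13

13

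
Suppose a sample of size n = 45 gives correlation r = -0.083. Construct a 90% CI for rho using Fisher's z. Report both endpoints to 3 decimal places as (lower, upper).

Fisher z: z_r = atanh(r) = ½·ln((1+(-0.083))/(1−(-0.083))) = -0.083191
SE(z) = 1/√(n−3) = 1/√42 = 0.154303
90% ⇒ z* = 1.645; margin = 1.645·0.154303 = 0.253828
CI on z-scale: (-0.337019, 0.170637)
Back-transform: tanh(-0.337019) = -0.324813, tanh(0.170637) = 0.169000

(-0.325, 0.169)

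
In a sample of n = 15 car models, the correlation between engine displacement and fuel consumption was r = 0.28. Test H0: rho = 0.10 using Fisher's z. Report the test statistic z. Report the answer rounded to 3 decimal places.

0.649

z_r = atanh(0.28) = 0.287682,  z_0 = atanh(0.10) = 0.100335
SE = 1/√(n−3) = 1/√12 = 0.288675
z = (z_r − z_0)/SE = (0.287682 − 0.100335) / 0.288675 = 0.187347 / 0.288675 = 0.649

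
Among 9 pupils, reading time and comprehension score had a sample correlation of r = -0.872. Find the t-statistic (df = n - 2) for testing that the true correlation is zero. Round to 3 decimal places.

t = r·√(n−2) / √(1−r²) with r = -0.872, n = 9
  = -0.872·√7 / √(1 − 0.760384)
  = -0.872·2.645751 / 0.489506
  = -2.307095 / 0.489506 = -4.713

-4.713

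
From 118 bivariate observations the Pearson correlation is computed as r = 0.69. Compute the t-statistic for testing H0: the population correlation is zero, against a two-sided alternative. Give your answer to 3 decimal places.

1 − r² = 1 − 0.4761 = 0.5239;  √(1−r²) = 0.723809
√(n−2) = √116 = 10.770330
t = r·√(n−2)/√(1−r²) = 0.69 · 10.770330 / 0.723809 = 10.267

10.267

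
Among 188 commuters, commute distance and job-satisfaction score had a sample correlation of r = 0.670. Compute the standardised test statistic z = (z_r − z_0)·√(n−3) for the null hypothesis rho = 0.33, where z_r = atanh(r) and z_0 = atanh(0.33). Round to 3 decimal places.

6.364

Fisher z: atanh(0.670) = 0.810743, atanh(0.33) = 0.342828
z = (z_r − z_0)·√(n−3) = (0.810743 − 0.342828)·√185 = 0.467915 · 13.601471 = 6.364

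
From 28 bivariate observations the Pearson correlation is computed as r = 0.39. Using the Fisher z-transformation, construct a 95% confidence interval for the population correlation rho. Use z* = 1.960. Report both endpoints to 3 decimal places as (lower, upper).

(0.020, 0.666)

z_r = atanh(0.39) = 0.411800;  SE = 1/√(n−3) = 1/√25 = 0.200000
z-limits: 0.411800 ± 1.960·0.200000 = 0.411800 ± 0.392000 = [0.019800, 0.803800]
ρ-limits: (tanh 0.019800, tanh 0.803800) = (0.020, 0.666)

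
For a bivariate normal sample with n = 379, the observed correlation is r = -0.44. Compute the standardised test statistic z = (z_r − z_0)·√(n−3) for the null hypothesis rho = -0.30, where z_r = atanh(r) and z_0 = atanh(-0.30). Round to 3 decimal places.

z_r = atanh(-0.44) = -0.472231,  z_0 = atanh(-0.30) = -0.309520
SE = 1/√(n−3) = 1/√376 = 0.051571
z = (z_r − z_0)/SE = (-0.472231 − (-0.309520)) / 0.051571 = -0.162711 / 0.051571 = -3.155

-3.155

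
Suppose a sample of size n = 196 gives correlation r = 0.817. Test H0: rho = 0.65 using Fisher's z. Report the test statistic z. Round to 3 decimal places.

5.174

Fisher z: atanh(0.817) = 1.147728, atanh(0.65) = 0.775299
z = (z_r − z_0)·√(n−3) = (1.147728 − 0.775299)·√193 = 0.372429 · 13.892444 = 5.174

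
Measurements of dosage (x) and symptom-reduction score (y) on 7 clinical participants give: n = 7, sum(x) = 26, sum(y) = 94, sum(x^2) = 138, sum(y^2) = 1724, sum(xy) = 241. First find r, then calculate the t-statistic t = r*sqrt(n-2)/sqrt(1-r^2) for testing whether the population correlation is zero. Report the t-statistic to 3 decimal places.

-2.805

S_xy = nΣxy − ΣxΣy = 7·241 − 26·94 = 1687 − 2444 = -757
S_xx = nΣx² − (Σx)² = 7·138 − 26² = 966 − 676 = 290
S_yy = nΣy² − (Σy)² = 7·1724 − 94² = 12068 − 8836 = 3232
r = S_xy / √(S_xx·S_yy) = -757 / √(290·3232) = -757 / √937280 = -757 / 968.1322 = -0.7819
t = r·√(n−2)/√(1−r²) = -0.7819·√5 / √(1−0.611368) = -1.748382 / 0.623404 = -2.805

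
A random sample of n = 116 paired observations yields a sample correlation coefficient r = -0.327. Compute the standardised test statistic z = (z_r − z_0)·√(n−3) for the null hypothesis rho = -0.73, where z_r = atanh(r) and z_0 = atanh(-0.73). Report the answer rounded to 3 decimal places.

6.264

Fisher z: atanh(-0.327) = -0.339465, atanh(-0.73) = -0.928727
z = (z_r − z_0)·√(n−3) = (-0.339465 − (-0.928727))·√113 = 0.589262 · 10.630146 = 6.264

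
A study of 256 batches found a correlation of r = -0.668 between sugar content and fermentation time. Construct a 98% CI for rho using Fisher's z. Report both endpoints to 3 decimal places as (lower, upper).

(-0.741, -0.579)

z_r = atanh(-0.668) = -0.807123;  SE = 1/√(n−3) = 1/√253 = 0.062869
z-limits: -0.807123 ± 2.326·0.062869 = -0.807123 ± 0.146233 = [-0.953356, -0.660890]
ρ-limits: (tanh -0.953356, tanh -0.660890) = (-0.741, -0.579)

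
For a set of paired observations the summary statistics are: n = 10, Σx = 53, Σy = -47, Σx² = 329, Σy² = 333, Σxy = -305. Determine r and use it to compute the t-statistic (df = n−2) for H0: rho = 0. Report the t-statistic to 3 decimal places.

-3.321

Numerator: nΣxy − (Σx)(Σy) = 10·(-305) − (53)(-47) = -559
Denominator: √[(nΣx²−(Σx)²)(nΣy²−(Σy)²)]
  nΣx²−(Σx)² = 10·329 − 2809 = 481;  nΣy²−(Σy)² = 10·333 − 2209 = 1121
  √(481·1121) = √539201 = 734.3031
r = -559 / 734.3031 = -0.7613
t = r·√(n−2)/√(1−r²) = -0.7613·√8 / √(1−0.579578) = -2.153282 / 0.648400 = -3.321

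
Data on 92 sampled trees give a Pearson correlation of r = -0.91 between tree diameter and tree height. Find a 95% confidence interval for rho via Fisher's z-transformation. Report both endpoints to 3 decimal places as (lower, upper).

Fisher z: z_r = atanh(r) = ½·ln((1+(-0.91))/(1−(-0.91))) = -1.527524
SE(z) = 1/√(n−3) = 1/√89 = 0.106000
95% ⇒ z* = 1.960; margin = 1.960·0.106000 = 0.207760
CI on z-scale: (-1.735284, -1.319764)
Back-transform: tanh(-1.735284) = -0.939677, tanh(-1.319764) = -0.866725

(-0.940, -0.867)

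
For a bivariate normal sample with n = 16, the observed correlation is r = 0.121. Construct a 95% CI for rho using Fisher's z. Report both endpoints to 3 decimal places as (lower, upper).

(-0.399, 0.582)

z_r = atanh(0.121) = 0.121596;  SE = 1/√(n−3) = 1/√13 = 0.277350
z-limits: 0.121596 ± 1.960·0.277350 = 0.121596 ± 0.543606 = [-0.422010, 0.665202]
ρ-limits: (tanh -0.422010, tanh 0.665202) = (-0.399, 0.582)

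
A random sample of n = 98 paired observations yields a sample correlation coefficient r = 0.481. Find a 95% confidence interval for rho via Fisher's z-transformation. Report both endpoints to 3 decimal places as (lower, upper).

(0.312, 0.620)

Fisher z: z_r = atanh(r) = ½·ln((1+0.481)/(1−0.481)) = 0.524284
SE(z) = 1/√(n−3) = 1/√95 = 0.102598
95% ⇒ z* = 1.960; margin = 1.960·0.102598 = 0.201092
CI on z-scale: (0.323192, 0.725376)
Back-transform: tanh(0.323192) = 0.312390, tanh(0.725376) = 0.620228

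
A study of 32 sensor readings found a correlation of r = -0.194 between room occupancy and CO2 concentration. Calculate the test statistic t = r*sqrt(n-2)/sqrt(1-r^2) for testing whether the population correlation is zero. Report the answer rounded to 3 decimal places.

-1.083

t = r·√(n−2) / √(1−r²) with r = -0.194, n = 32
  = -0.194·√30 / √(1 − 0.037636)
  = -0.194·5.477226 / 0.981002
  = -1.062582 / 0.981002 = -1.083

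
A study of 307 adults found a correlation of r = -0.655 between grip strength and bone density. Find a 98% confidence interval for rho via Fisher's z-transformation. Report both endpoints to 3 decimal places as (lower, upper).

(-0.725, -0.572)

Fisher z: z_r = atanh(r) = ½·ln((1+(-0.655))/(1−(-0.655))) = -0.784006
SE(z) = 1/√(n−3) = 1/√304 = 0.057354
98% ⇒ z* = 2.326; margin = 2.326·0.057354 = 0.133405
CI on z-scale: (-0.917411, -0.650601)
Back-transform: tanh(-0.917411) = -0.724670, tanh(-0.650601) = -0.572074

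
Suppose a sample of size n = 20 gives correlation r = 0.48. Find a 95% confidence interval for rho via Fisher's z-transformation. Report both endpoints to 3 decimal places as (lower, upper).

z_r = atanh(0.48) = 0.522984;  SE = 1/√(n−3) = 1/√17 = 0.242536
z-limits: 0.522984 ± 1.960·0.242536 = 0.522984 ± 0.475371 = [0.047613, 0.998355]
ρ-limits: (tanh 0.047613, tanh 0.998355) = (0.048, 0.761)

(0.048, 0.761)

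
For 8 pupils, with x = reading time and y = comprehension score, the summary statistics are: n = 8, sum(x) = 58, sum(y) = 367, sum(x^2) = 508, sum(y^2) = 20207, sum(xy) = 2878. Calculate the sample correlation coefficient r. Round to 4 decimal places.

0.4000

Numerator: nΣxy − (Σx)(Σy) = 8·2878 − (58)(367) = 1738
Denominator: √[(nΣx²−(Σx)²)(nΣy²−(Σy)²)]
  nΣx²−(Σx)² = 8·508 − 3364 = 700;  nΣy²−(Σy)² = 8·20207 − 134689 = 26967
  √(700·26967) = √18876900 = 4344.7555
r = 1738 / 4344.7555 = 0.4000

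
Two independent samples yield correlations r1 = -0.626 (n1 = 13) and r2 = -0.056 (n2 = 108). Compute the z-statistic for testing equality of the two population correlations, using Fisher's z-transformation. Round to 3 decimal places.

z1 = atanh(-0.626) = -0.734811,  z2 = atanh(-0.056) = -0.056059
SE = √(1/(n1−3) + 1/(n2−3)) = √(1/10 + 1/105) = √(0.1000000 + 0.0095238) = √0.1095238 = 0.330944
z = (z1 − z2)/SE = (-0.734811 − (-0.056059)) / 0.330944 = -0.678752 / 0.330944 = -2.051

-2.051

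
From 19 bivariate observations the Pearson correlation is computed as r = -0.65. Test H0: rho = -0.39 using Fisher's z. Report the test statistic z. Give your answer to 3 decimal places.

Fisher z: atanh(-0.65) = -0.775299, atanh(-0.39) = -0.411800
z = (z_r − z_0)·√(n−3) = (-0.775299 − (-0.411800))·√16 = -0.363499 · 4.000000 = -1.454

-1.454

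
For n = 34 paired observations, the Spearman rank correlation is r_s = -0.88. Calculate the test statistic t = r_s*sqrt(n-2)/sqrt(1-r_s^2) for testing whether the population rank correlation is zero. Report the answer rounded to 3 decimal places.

-10.481

t = r_s·√(n−2) / √(1−r_s²) with r_s = -0.88, n = 34
  = -0.88·√32 / √(1 − 0.7744)
  = -0.88·5.656854 / 0.474974
  = -4.978032 / 0.474974 = -10.481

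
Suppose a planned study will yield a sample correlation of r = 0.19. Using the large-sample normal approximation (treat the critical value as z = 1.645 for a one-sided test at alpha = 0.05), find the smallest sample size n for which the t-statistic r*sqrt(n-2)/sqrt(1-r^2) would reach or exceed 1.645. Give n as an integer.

75

Need r·√(n−2)/√(1−r²) ≥ 1.645
√(n−2) ≥ 1.645·√(1−0.0361) / 0.19 = 1.645·0.981784 / 0.19 = 8.5002
n−2 ≥ 72.2534  ⇒  n ≥ 74.2534
Smallest integer n = 75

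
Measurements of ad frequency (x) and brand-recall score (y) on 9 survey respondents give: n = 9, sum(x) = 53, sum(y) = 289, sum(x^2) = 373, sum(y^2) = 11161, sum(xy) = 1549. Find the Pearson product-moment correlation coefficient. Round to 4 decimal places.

-0.4518

Numerator: nΣxy − (Σx)(Σy) = 9·1549 − (53)(289) = -1376
Denominator: √[(nΣx²−(Σx)²)(nΣy²−(Σy)²)]
  nΣx²−(Σx)² = 9·373 − 2809 = 548;  nΣy²−(Σy)² = 9·11161 − 83521 = 16928
  √(548·16928) = √9276544 = 3045.7419
r = -1376 / 3045.7419 = -0.4518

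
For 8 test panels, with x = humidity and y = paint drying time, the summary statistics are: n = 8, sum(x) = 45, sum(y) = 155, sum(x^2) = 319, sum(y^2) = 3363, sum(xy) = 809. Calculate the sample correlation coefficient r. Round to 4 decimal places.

-0.4084

S_xy = nΣxy − ΣxΣy = 8·809 − 45·155 = 6472 − 6975 = -503
S_xx = nΣx² − (Σx)² = 8·319 − 45² = 2552 − 2025 = 527
S_yy = nΣy² − (Σy)² = 8·3363 − 155² = 26904 − 24025 = 2879
r = S_xy / √(S_xx·S_yy) = -503 / √(527·2879) = -503 / √1517233 = -503 / 1231.7601 = -0.4084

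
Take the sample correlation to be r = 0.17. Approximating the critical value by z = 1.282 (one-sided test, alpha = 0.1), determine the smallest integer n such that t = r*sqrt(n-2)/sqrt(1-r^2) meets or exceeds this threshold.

r√(n−2)/√(1−r²) ≥ 1.282  ⇔  n−2 ≥ (1.282)²·(1−r²)/r²
(1−r²)/r² = (1−0.0289)/0.0289 = 33.6021
n ≥ 2 + 1.643524·33.6021 = 2 + 55.2259 = 57.2259
⌈57.2259⌉ = 58

58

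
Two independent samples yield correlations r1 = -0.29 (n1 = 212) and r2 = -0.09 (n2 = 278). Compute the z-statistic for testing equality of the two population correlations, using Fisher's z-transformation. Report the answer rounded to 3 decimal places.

-2.270

Fisher z-transforms: z1 = atanh(-0.29) = -0.298566, z2 = atanh(-0.09) = -0.090244; difference d = -0.208322
Var(d) = 1/209 + 1/275 = 0.0047847 + 0.0036364 = 0.0084211
z = d/√Var(d) = -0.208322 / √0.0084211 = -0.208322 / 0.091767 = -2.270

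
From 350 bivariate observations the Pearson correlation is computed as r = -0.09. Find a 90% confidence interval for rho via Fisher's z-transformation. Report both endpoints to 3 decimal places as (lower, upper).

z_r = atanh(-0.09) = -0.090244;  SE = 1/√(n−3) = 1/√347 = 0.053683
z-limits: -0.090244 ± 1.645·0.053683 = -0.090244 ± 0.088309 = [-0.178553, -0.001935]
ρ-limits: (tanh -0.178553, tanh -0.001935) = (-0.177, -0.002)

(-0.177, -0.002)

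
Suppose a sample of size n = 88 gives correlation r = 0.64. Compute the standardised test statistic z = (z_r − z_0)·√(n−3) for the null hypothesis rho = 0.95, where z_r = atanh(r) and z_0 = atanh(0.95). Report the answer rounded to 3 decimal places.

z_r = atanh(0.64) = 0.758174,  z_0 = atanh(0.95) = 1.831781
SE = 1/√(n−3) = 1/√85 = 0.108465
z = (z_r − z_0)/SE = (0.758174 − 1.831781) / 0.108465 = -1.073607 / 0.108465 = -9.898

-9.898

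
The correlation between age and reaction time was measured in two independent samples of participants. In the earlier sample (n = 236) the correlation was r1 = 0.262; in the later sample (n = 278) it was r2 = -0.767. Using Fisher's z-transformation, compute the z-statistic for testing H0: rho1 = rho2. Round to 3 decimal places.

14.390

z1 = atanh(0.262) = 0.268255,  z2 = atanh(-0.767) = -1.013000
SE = √(1/(n1−3) + 1/(n2−3)) = √(1/233 + 1/275) = √(0.0042918 + 0.0036364) = √0.0079282 = 0.089040
z = (z1 − z2)/SE = (0.268255 − (-1.013000)) / 0.089040 = 1.281255 / 0.089040 = 14.390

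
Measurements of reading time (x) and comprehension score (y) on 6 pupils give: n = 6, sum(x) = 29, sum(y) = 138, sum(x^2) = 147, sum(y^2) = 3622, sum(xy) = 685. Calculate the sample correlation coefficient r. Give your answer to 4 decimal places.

S_xy = nΣxy − ΣxΣy = 6·685 − 29·138 = 4110 − 4002 = 108
S_xx = nΣx² − (Σx)² = 6·147 − 29² = 882 − 841 = 41
S_yy = nΣy² − (Σy)² = 6·3622 − 138² = 21732 − 19044 = 2688
r = S_xy / √(S_xx·S_yy) = 108 / √(41·2688) = 108 / √110208 = 108 / 331.9759 = 0.3253

0.3253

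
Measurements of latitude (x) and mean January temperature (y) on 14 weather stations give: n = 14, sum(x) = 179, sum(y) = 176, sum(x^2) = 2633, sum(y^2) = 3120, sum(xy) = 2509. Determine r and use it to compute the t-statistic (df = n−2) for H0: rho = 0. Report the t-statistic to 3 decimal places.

1.809

Numerator: nΣxy − (Σx)(Σy) = 14·2509 − (179)(176) = 3622
Denominator: √[(nΣx²−(Σx)²)(nΣy²−(Σy)²)]
  nΣx²−(Σx)² = 14·2633 − 32041 = 4821;  nΣy²−(Σy)² = 14·3120 − 30976 = 12704
  √(4821·12704) = √61245984 = 7825.9813
r = 3622 / 7825.9813 = 0.4628
t = r·√(n−2)/√(1−r²) = 0.4628·√12 / √(1−0.214184) = 1.603186 / 0.886463 = 1.809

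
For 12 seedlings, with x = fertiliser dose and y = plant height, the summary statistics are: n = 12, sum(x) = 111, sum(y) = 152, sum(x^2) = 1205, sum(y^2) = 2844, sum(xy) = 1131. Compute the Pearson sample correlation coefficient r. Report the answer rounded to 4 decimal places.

-0.6796

Numerator: nΣxy − (Σx)(Σy) = 12·1131 − (111)(152) = -3300
Denominator: √[(nΣx²−(Σx)²)(nΣy²−(Σy)²)]
  nΣx²−(Σx)² = 12·1205 − 12321 = 2139;  nΣy²−(Σy)² = 12·2844 − 23104 = 11024
  √(2139·11024) = √23580336 = 4855.9588
r = -3300 / 4855.9588 = -0.6796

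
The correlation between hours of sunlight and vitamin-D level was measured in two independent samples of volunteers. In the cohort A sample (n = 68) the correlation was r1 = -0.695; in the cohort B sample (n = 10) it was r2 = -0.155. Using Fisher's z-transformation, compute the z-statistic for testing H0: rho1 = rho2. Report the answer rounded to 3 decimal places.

-1.763

z1 = atanh(-0.695) = -0.857563,  z2 = atanh(-0.155) = -0.156259
SE = √(1/(n1−3) + 1/(n2−3)) = √(1/65 + 1/7) = √(0.0153846 + 0.1428571) = √0.1582417 = 0.397796
z = (z1 − z2)/SE = (-0.857563 − (-0.156259)) / 0.397796 = -0.701304 / 0.397796 = -1.763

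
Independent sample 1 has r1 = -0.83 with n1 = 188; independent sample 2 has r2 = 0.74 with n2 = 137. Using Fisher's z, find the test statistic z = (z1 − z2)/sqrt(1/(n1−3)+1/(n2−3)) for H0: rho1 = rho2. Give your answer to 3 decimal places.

Fisher z-transforms: z1 = atanh(-0.83) = -1.188136, z2 = atanh(0.74) = 0.950479; difference d = -2.138615
Var(d) = 1/185 + 1/134 = 0.0054054 + 0.0074627 = 0.0128681
z = d/√Var(d) = -2.138615 / √0.0128681 = -2.138615 / 0.113438 = -18.853

-18.853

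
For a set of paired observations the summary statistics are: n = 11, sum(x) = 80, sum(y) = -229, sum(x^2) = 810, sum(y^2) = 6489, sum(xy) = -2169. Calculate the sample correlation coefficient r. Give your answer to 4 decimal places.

-0.8034

Numerator: nΣxy − (Σx)(Σy) = 11·(-2169) − (80)(-229) = -5539
Denominator: √[(nΣx²−(Σx)²)(nΣy²−(Σy)²)]
  nΣx²−(Σx)² = 11·810 − 6400 = 2510;  nΣy²−(Σy)² = 11·6489 − 52441 = 18938
  √(2510·18938) = √47534380 = 6894.5181
r = -5539 / 6894.5181 = -0.8034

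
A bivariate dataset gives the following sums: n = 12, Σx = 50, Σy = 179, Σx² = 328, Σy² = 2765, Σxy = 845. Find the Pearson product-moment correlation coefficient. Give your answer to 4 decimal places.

0.9305

S_xy = nΣxy − ΣxΣy = 12·845 − 50·179 = 10140 − 8950 = 1190
S_xx = nΣx² − (Σx)² = 12·328 − 50² = 3936 − 2500 = 1436
S_yy = nΣy² − (Σy)² = 12·2765 − 179² = 33180 − 32041 = 1139
r = S_xy / √(S_xx·S_yy) = 1190 / √(1436·1139) = 1190 / √1635604 = 1190 / 1278.9073 = 0.9305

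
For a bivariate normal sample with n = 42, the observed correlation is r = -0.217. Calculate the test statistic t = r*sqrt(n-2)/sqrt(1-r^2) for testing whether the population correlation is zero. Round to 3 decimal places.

t = r·√(n−2) / √(1−r²) with r = -0.217, n = 42
  = -0.217·√40 / √(1 − 0.047089)
  = -0.217·6.324555 / 0.976172
  = -1.372428 / 0.976172 = -1.406

-1.406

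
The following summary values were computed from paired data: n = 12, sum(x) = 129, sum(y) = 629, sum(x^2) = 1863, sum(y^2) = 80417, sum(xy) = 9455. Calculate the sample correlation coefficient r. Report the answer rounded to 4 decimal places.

0.5666

Numerator: nΣxy − (Σx)(Σy) = 12·9455 − (129)(629) = 32319
Denominator: √[(nΣx²−(Σx)²)(nΣy²−(Σy)²)]
  nΣx²−(Σx)² = 12·1863 − 16641 = 5715;  nΣy²−(Σy)² = 12·80417 − 395641 = 569363
  √(5715·569363) = √3253909545 = 57043.0499
r = 32319 / 57043.0499 = 0.5666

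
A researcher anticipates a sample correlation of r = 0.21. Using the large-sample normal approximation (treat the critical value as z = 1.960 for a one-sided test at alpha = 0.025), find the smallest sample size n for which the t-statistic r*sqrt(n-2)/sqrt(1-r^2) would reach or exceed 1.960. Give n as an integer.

Need r·√(n−2)/√(1−r²) ≥ 1.960
√(n−2) ≥ 1.960·√(1−0.0441) / 0.21 = 1.960·0.977701 / 0.21 = 9.1252
n−2 ≥ 83.2693  ⇒  n ≥ 85.2693
Smallest integer n = 86

86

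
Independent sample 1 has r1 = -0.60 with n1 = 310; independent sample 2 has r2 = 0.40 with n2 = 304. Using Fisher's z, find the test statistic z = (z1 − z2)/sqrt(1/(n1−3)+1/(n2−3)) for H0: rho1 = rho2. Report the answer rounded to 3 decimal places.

-13.768

z1 = atanh(-0.60) = -0.693147,  z2 = atanh(0.40) = 0.423649
SE = √(1/(n1−3) + 1/(n2−3)) = √(1/307 + 1/301) = √(0.0032573 + 0.0033223) = √0.0065796 = 0.081115
z = (z1 − z2)/SE = (-0.693147 − 0.423649) / 0.081115 = -1.116796 / 0.081115 = -13.768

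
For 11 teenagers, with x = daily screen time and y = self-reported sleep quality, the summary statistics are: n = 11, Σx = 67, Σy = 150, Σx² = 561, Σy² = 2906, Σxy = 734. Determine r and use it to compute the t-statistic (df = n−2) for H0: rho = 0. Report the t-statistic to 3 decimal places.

S_xy = nΣxy − ΣxΣy = 11·734 − 67·150 = 8074 − 10050 = -1976
S_xx = nΣx² − (Σx)² = 11·561 − 67² = 6171 − 4489 = 1682
S_yy = nΣy² − (Σy)² = 11·2906 − 150² = 31966 − 22500 = 9466
r = S_xy / √(S_xx·S_yy) = -1976 / √(1682·9466) = -1976 / √15921812 = -1976 / 3990.2145 = -0.4952
t = r·√(n−2)/√(1−r²) = -0.4952·√9 / √(1−0.245223) = -1.485600 / 0.868779 = -1.710

-1.710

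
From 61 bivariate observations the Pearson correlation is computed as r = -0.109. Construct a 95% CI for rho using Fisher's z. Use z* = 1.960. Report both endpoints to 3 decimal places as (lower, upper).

z_r = atanh(-0.109) = -0.109435;  SE = 1/√(n−3) = 1/√58 = 0.131306
z-limits: -0.109435 ± 1.960·0.131306 = -0.109435 ± 0.257360 = [-0.366795, 0.147925]
ρ-limits: (tanh -0.366795, tanh 0.147925) = (-0.351, 0.147)

(-0.351, 0.147)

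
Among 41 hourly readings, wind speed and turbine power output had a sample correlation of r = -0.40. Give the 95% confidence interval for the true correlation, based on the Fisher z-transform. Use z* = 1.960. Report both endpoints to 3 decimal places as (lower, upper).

(-0.630, -0.105)

z_r = atanh(-0.40) = -0.423649;  SE = 1/√(n−3) = 1/√38 = 0.162221
z-limits: -0.423649 ± 1.960·0.162221 = -0.423649 ± 0.317953 = [-0.741602, -0.105696]
ρ-limits: (tanh -0.741602, tanh -0.105696) = (-0.630, -0.105)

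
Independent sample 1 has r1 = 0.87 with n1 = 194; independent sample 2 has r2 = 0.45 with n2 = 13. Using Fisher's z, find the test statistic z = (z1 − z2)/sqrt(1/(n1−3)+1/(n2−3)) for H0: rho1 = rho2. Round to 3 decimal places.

z1 = atanh(0.87) = 1.333080,  z2 = atanh(0.45) = 0.484700
SE = √(1/(n1−3) + 1/(n2−3)) = √(1/191 + 1/10) = √(0.0052356 + 0.1000000) = √0.1052356 = 0.324400
z = (z1 − z2)/SE = (1.333080 − 0.484700) / 0.324400 = 0.848380 / 0.324400 = 2.615

2.615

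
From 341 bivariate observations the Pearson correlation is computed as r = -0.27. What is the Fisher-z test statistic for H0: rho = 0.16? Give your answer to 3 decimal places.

-8.057

z_r = atanh(-0.27) = -0.276864,  z_0 = atanh(0.16) = 0.161387
SE = 1/√(n−3) = 1/√338 = 0.054393
z = (z_r − z_0)/SE = (-0.276864 − 0.161387) / 0.054393 = -0.438251 / 0.054393 = -8.057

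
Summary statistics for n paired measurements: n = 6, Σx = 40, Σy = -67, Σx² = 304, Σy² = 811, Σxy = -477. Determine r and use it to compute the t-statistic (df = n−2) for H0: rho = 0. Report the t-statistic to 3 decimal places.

S_xy = nΣxy − ΣxΣy = 6·(-477) − 40·(-67) = -2862 − (-2680) = -182
S_xx = nΣx² − (Σx)² = 6·304 − 40² = 1824 − 1600 = 224
S_yy = nΣy² − (Σy)² = 6·811 − (-67)² = 4866 − 4489 = 377
r = S_xy / √(S_xx·S_yy) = -182 / √(224·377) = -182 / √84448 = -182 / 290.5994 = -0.6263
t = r·√(n−2)/√(1−r²) = -0.6263·√4 / √(1−0.392252) = -1.252600 / 0.779582 = -1.607

-1.607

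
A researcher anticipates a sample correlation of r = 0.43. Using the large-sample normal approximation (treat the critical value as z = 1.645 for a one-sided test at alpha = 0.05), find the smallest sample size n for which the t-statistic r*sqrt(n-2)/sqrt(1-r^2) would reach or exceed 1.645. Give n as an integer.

Need r·√(n−2)/√(1−r²) ≥ 1.645
√(n−2) ≥ 1.645·√(1−0.1849) / 0.43 = 1.645·0.902829 / 0.43 = 3.4538
n−2 ≥ 11.9287  ⇒  n ≥ 13.9287
Smallest integer n = 14

14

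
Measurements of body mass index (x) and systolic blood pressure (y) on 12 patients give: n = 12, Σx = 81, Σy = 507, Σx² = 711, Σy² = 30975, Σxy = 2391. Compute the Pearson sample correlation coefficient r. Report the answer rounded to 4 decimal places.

S_xy = nΣxy − ΣxΣy = 12·2391 − 81·507 = 28692 − 41067 = -12375
S_xx = nΣx² − (Σx)² = 12·711 − 81² = 8532 − 6561 = 1971
S_yy = nΣy² − (Σy)² = 12·30975 − 507² = 371700 − 257049 = 114651
r = S_xy / √(S_xx·S_yy) = -12375 / √(1971·114651) = -12375 / √225977121 = -12375 / 15032.5354 = -0.8232

-0.8232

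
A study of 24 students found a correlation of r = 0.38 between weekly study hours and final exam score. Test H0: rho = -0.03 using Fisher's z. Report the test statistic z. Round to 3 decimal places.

1.971

z_r = atanh(0.38) = 0.400060,  z_0 = atanh(-0.03) = -0.030009
SE = 1/√(n−3) = 1/√21 = 0.218218
z = (z_r − z_0)/SE = (0.400060 − (-0.030009)) / 0.218218 = 0.430069 / 0.218218 = 1.971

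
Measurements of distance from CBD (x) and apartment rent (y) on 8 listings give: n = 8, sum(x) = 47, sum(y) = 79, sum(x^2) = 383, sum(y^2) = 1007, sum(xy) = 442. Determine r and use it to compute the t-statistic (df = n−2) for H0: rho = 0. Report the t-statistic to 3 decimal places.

-0.352

Numerator: nΣxy − (Σx)(Σy) = 8·442 − (47)(79) = -177
Denominator: √[(nΣx²−(Σx)²)(nΣy²−(Σy)²)]
  nΣx²−(Σx)² = 8·383 − 2209 = 855;  nΣy²−(Σy)² = 8·1007 − 6241 = 1815
  √(855·1815) = √1551825 = 1245.7227
r = -177 / 1245.7227 = -0.1421
t = r·√(n−2)/√(1−r²) = -0.1421·√6 / √(1−0.020192) = -0.348072 / 0.989853 = -0.352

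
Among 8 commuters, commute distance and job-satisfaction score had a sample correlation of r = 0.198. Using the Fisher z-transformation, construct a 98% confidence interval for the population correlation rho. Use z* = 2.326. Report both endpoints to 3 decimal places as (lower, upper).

z_r = atanh(0.198) = 0.200650;  SE = 1/√(n−3) = 1/√5 = 0.447214
z-limits: 0.200650 ± 2.326·0.447214 = 0.200650 ± 1.040220 = [-0.839570, 1.240870]
ρ-limits: (tanh -0.839570, tanh 1.240870) = (-0.686, 0.846)

(-0.686, 0.846)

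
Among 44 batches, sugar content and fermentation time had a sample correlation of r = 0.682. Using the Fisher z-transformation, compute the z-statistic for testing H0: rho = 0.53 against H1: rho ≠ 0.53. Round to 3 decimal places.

Fisher z: atanh(0.682) = 0.832844, atanh(0.53) = 0.590145
z = (z_r − z_0)·√(n−3) = (0.832844 − 0.590145)·√41 = 0.242699 · 6.403124 = 1.554

1.554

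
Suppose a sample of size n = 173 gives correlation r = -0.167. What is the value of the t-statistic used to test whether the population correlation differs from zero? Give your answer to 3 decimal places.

-2.215

t = r·√(n−2) / √(1−r²) with r = -0.167, n = 173
  = -0.167·√171 / √(1 − 0.027889)
  = -0.167·13.076697 / 0.985957
  = -2.183808 / 0.985957 = -2.215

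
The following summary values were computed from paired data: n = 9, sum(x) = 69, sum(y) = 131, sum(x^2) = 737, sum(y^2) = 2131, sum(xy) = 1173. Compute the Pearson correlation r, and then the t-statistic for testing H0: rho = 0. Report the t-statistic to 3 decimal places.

3.309

Numerator: nΣxy − (Σx)(Σy) = 9·1173 − (69)(131) = 1518
Denominator: √[(nΣx²−(Σx)²)(nΣy²−(Σy)²)]
  nΣx²−(Σx)² = 9·737 − 4761 = 1872;  nΣy²−(Σy)² = 9·2131 − 17161 = 2018
  √(1872·2018) = √3777696 = 1943.6296
r = 1518 / 1943.6296 = 0.7810
t = r·√(n−2)/√(1−r²) = 0.7810·√7 / √(1−0.609961) = 2.066332 / 0.624531 = 3.309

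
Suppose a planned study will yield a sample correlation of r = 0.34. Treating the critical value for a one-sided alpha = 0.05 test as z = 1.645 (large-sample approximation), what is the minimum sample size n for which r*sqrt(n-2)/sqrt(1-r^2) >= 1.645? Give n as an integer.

r√(n−2)/√(1−r²) ≥ 1.645  ⇔  n−2 ≥ (1.645)²·(1−r²)/r²
(1−r²)/r² = (1−0.1156)/0.1156 = 7.6505
n ≥ 2 + 2.706025·7.6505 = 2 + 20.7024 = 22.7024
⌈22.7024⌉ = 23

23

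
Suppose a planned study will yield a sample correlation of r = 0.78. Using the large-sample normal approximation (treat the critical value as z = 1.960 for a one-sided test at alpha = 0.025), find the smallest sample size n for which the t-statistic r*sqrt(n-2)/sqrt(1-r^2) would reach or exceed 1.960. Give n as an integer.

5

r√(n−2)/√(1−r²) ≥ 1.960  ⇔  n−2 ≥ (1.960)²·(1−r²)/r²
(1−r²)/r² = (1−0.6084)/0.6084 = 0.6437
n ≥ 2 + 3.8416·0.6437 = 2 + 2.4728 = 4.4728
⌈4.4728⌉ = 5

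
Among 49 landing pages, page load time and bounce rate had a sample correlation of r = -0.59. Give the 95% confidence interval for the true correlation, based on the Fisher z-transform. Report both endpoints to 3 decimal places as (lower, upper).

(-0.747, -0.370)

Fisher z: z_r = atanh(r) = ½·ln((1+(-0.59))/(1−(-0.59))) = -0.677666
SE(z) = 1/√(n−3) = 1/√46 = 0.147442
95% ⇒ z* = 1.960; margin = 1.960·0.147442 = 0.288986
CI on z-scale: (-0.966652, -0.388680)
Back-transform: tanh(-0.966652) = -0.747229, tanh(-0.388680) = -0.370222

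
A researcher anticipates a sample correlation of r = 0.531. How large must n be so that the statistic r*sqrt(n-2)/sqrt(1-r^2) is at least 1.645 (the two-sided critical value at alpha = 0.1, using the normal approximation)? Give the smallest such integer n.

r√(n−2)/√(1−r²) ≥ 1.645  ⇔  n−2 ≥ (1.645)²·(1−r²)/r²
(1−r²)/r² = (1−0.281961)/0.281961 = 2.5466
n ≥ 2 + 2.706025·2.5466 = 2 + 6.8912 = 8.8912
⌈8.8912⌉ = 9

9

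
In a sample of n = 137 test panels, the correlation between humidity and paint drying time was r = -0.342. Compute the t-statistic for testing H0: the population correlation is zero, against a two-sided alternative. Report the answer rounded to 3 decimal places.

t = r·√(n−2) / √(1−r²) with r = -0.342, n = 137
  = -0.342·√135 / √(1 − 0.116964)
  = -0.342·11.618950 / 0.939700
  = -3.973681 / 0.939700 = -4.229

-4.229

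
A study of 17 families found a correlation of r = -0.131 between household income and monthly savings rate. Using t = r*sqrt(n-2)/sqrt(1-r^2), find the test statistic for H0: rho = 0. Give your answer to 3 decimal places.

-0.512

t = r·√(n−2) / √(1−r²) with r = -0.131, n = 17
  = -0.131·√15 / √(1 − 0.017161)
  = -0.131·3.872983 / 0.991382
  = -0.507361 / 0.991382 = -0.512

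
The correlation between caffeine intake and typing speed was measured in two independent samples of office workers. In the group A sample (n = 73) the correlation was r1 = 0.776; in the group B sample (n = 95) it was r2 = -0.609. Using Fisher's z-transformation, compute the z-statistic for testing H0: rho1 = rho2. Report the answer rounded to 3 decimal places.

Fisher z-transforms: z1 = atanh(0.776) = 1.035236, z2 = atanh(-0.609) = -0.707330; difference d = 1.742566
Var(d) = 1/70 + 1/92 = 0.0142857 + 0.0108696 = 0.0251553
z = d/√Var(d) = 1.742566 / √0.0251553 = 1.742566 / 0.158604 = 10.987

10.987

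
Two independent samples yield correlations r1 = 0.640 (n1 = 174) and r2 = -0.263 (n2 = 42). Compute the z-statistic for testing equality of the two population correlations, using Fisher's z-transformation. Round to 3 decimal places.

5.790

z1 = atanh(0.640) = 0.758174,  z2 = atanh(-0.263) = -0.269329
SE = √(1/(n1−3) + 1/(n2−3)) = √(1/171 + 1/39) = √(0.0058480 + 0.0256410) = √0.0314890 = 0.177451
z = (z1 − z2)/SE = (0.758174 − (-0.269329)) / 0.177451 = 1.027503 / 0.177451 = 5.790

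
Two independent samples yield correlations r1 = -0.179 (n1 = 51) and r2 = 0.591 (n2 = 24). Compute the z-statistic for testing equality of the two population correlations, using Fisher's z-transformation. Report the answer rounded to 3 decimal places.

Fisher z-transforms: z1 = atanh(-0.179) = -0.180949, z2 = atanh(0.591) = 0.679201; difference d = -0.860150
Var(d) = 1/48 + 1/21 = 0.0208333 + 0.0476190 = 0.0684523
z = d/√Var(d) = -0.860150 / √0.0684523 = -0.860150 / 0.261634 = -3.288

-3.288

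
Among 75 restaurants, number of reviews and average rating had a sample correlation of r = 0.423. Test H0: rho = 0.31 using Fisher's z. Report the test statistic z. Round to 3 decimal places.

1.110

Fisher z: atanh(0.423) = 0.451340, atanh(0.31) = 0.320545
z = (z_r − z_0)·√(n−3) = (0.451340 − 0.320545)·√72 = 0.130795 · 8.485281 = 1.110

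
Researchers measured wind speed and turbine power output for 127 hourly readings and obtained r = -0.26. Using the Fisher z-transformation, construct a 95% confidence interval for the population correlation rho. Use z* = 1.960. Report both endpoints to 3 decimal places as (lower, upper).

z_r = atanh(-0.26) = -0.266108;  SE = 1/√(n−3) = 1/√124 = 0.089803
z-limits: -0.266108 ± 1.960·0.089803 = -0.266108 ± 0.176014 = [-0.442122, -0.090094]
ρ-limits: (tanh -0.442122, tanh -0.090094) = (-0.415, -0.090)

(-0.415, -0.090)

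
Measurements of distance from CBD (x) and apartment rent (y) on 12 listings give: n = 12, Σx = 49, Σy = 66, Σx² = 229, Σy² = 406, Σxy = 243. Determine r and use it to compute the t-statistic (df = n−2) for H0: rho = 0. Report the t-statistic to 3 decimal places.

Numerator: nΣxy − (Σx)(Σy) = 12·243 − (49)(66) = -318
Denominator: √[(nΣx²−(Σx)²)(nΣy²−(Σy)²)]
  nΣx²−(Σx)² = 12·229 − 2401 = 347;  nΣy²−(Σy)² = 12·406 − 4356 = 516
  √(347·516) = √179052 = 423.1454
r = -318 / 423.1454 = -0.7515
t = r·√(n−2)/√(1−r²) = -0.7515·√10 / √(1−0.564752) = -2.376452 / 0.659733 = -3.602

-3.602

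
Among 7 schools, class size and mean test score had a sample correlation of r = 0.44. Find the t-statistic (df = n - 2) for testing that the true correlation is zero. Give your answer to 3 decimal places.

1 − r² = 1 − 0.1936 = 0.8064;  √(1−r²) = 0.897998
√(n−2) = √5 = 2.236068
t = r·√(n−2)/√(1−r²) = 0.44 · 2.236068 / 0.897998 = 1.096

1.096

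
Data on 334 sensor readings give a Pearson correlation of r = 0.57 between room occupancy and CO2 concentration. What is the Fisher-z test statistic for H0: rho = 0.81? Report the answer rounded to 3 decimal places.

-8.724

Fisher z: atanh(0.57) = 0.647523, atanh(0.81) = 1.127029
z = (z_r − z_0)·√(n−3) = (0.647523 − 1.127029)·√331 = -0.479506 · 18.193405 = -8.724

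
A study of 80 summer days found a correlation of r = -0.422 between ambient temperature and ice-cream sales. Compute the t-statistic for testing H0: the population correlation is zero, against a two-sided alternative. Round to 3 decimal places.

t = r·√(n−2) / √(1−r²) with r = -0.422, n = 80
  = -0.422·√78 / √(1 − 0.178084)
  = -0.422·8.831761 / 0.906596
  = -3.727003 / 0.906596 = -4.111

-4.111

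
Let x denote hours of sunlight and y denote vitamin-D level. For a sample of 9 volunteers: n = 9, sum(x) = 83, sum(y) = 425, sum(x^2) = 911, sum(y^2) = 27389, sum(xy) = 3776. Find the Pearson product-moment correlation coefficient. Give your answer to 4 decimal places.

Numerator: nΣxy − (Σx)(Σy) = 9·3776 − (83)(425) = -1291
Denominator: √[(nΣx²−(Σx)²)(nΣy²−(Σy)²)]
  nΣx²−(Σx)² = 9·911 − 6889 = 1310;  nΣy²−(Σy)² = 9·27389 − 180625 = 65876
  √(1310·65876) = √86297560 = 9289.6480
r = -1291 / 9289.6480 = -0.1390

-0.1390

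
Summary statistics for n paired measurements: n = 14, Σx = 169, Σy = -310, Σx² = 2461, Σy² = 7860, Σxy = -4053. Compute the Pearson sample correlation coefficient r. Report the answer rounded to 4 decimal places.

-0.4802

S_xy = nΣxy − ΣxΣy = 14·(-4053) − 169·(-310) = -56742 − (-52390) = -4352
S_xx = nΣx² − (Σx)² = 14·2461 − 169² = 34454 − 28561 = 5893
S_yy = nΣy² − (Σy)² = 14·7860 − (-310)² = 110040 − 96100 = 13940
r = S_xy / √(S_xx·S_yy) = -4352 / √(5893·13940) = -4352 / √82148420 = -4352 / 9063.5766 = -0.4802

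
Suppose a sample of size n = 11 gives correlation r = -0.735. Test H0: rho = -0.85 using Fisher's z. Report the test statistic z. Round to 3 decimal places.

0.896

z_r = atanh(-0.735) = -0.939516,  z_0 = atanh(-0.85) = -1.256153
SE = 1/√(n−3) = 1/√8 = 0.353553
z = (z_r − z_0)/SE = (-0.939516 − (-1.256153)) / 0.353553 = 0.316637 / 0.353553 = 0.896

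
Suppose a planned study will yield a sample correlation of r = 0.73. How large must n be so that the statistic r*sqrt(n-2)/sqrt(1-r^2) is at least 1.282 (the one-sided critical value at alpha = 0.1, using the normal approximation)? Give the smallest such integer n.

4

r√(n−2)/√(1−r²) ≥ 1.282  ⇔  n−2 ≥ (1.282)²·(1−r²)/r²
(1−r²)/r² = (1−0.5329)/0.5329 = 0.8765
n ≥ 2 + 1.643524·0.8765 = 2 + 1.4405 = 3.4405
⌈3.4405⌉ = 4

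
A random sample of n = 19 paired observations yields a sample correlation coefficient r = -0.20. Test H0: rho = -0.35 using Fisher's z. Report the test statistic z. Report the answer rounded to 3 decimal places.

0.651

Fisher z: atanh(-0.20) = -0.202733, atanh(-0.35) = -0.365444
z = (z_r − z_0)·√(n−3) = (-0.202733 − (-0.365444))·√16 = 0.162711 · 4.000000 = 0.651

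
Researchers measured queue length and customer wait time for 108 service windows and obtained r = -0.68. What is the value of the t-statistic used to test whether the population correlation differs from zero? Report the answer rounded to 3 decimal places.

-9.548

1 − r² = 1 − 0.4624 = 0.5376;  √(1−r²) = 0.733212
√(n−2) = √106 = 10.295630
t = r·√(n−2)/√(1−r²) = -0.68 · 10.295630 / 0.733212 = -9.548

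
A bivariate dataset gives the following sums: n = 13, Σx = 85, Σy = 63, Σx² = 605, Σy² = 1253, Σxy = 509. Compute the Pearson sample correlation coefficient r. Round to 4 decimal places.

S_xy = nΣxy − ΣxΣy = 13·509 − 85·63 = 6617 − 5355 = 1262
S_xx = nΣx² − (Σx)² = 13·605 − 85² = 7865 − 7225 = 640
S_yy = nΣy² − (Σy)² = 13·1253 − 63² = 16289 − 3969 = 12320
r = S_xy / √(S_xx·S_yy) = 1262 / √(640·12320) = 1262 / √7884800 = 1262 / 2807.9886 = 0.4494

0.4494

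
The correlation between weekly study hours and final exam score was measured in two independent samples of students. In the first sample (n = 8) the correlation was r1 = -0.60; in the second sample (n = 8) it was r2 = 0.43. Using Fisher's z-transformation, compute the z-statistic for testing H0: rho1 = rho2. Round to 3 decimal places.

-1.823

z1 = atanh(-0.60) = -0.693147,  z2 = atanh(0.43) = 0.459897
SE = √(1/(n1−3) + 1/(n2−3)) = √(1/5 + 1/5) = √(0.2000000 + 0.2000000) = √0.4000000 = 0.632456
z = (z1 − z2)/SE = (-0.693147 − 0.459897) / 0.632456 = -1.153044 / 0.632456 = -1.823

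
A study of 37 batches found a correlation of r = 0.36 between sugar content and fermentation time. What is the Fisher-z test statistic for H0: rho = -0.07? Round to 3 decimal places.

2.606

z_r = atanh(0.36) = 0.376886,  z_0 = atanh(-0.07) = -0.070115
SE = 1/√(n−3) = 1/√34 = 0.171499
z = (z_r − z_0)/SE = (0.376886 − (-0.070115)) / 0.171499 = 0.447001 / 0.171499 = 2.606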